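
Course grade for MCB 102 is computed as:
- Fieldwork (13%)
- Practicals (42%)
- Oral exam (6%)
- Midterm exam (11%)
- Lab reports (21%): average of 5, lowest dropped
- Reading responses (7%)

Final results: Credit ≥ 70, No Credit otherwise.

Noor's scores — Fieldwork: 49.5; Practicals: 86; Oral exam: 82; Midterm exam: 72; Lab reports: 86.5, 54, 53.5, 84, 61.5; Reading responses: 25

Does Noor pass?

Credit

Lab reports: drop 53.5 → average of remaining 4 = 286/4 = 71.5
Weighted total:
  Fieldwork 49.5 × 0.13 = 6.435
  Practicals 86 × 0.42 = 36.12
  Oral exam 82 × 0.06 = 4.92
  Midterm exam 72 × 0.11 = 7.92
  Lab reports 71.5 × 0.21 = 15.015
  Reading responses 25 × 0.07 = 1.75
Sum = 72.16
72.16 ≥ 70 → Credit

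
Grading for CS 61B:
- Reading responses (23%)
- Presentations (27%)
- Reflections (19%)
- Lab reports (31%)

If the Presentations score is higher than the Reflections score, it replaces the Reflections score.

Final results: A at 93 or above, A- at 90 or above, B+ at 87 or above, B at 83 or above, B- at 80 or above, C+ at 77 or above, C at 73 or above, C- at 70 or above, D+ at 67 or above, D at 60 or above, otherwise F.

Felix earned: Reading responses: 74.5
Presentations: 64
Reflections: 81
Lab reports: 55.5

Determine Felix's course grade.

Presentations (64) ≤ Reflections (81), so Reflections stays at 81.
Weighted total:
  Reading responses 74.5 × 0.23 = 17.135
  Presentations 64 × 0.27 = 17.28
  Reflections 81 × 0.19 = 15.39
  Lab reports 55.5 × 0.31 = 17.205
Sum = 67.01
67.01 is ≥ 67 and < 70 → D+

D+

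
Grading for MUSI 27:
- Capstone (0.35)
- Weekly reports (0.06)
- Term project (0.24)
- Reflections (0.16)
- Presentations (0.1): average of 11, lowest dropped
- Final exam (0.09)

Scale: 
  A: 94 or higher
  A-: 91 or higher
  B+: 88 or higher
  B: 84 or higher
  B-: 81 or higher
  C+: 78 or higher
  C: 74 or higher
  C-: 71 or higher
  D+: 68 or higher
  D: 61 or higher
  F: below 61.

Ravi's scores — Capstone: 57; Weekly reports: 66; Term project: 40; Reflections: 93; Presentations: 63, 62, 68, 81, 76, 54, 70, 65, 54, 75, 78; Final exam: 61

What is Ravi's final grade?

F

Presentations: drop 54 → average of remaining 10 = 692/10 = 69.2
Weighted total:
  Capstone 57 × 0.35 = 19.95
  Weekly reports 66 × 0.06 = 3.96
  Term project 40 × 0.24 = 9.6
  Reflections 93 × 0.16 = 14.88
  Presentations 69.2 × 0.1 = 6.92
  Final exam 61 × 0.09 = 5.49
Sum = 60.8
60.8 < 61 → F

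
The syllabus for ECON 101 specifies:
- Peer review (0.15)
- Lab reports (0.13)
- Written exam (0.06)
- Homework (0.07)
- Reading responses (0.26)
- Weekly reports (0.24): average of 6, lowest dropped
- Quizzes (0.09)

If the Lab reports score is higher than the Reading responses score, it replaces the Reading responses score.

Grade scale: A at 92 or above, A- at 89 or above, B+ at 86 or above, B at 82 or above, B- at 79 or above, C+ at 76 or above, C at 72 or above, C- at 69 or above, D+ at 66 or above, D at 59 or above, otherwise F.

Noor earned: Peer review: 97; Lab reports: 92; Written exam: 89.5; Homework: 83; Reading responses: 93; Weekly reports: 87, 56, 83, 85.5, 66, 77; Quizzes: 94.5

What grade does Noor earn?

A-

Weekly reports: drop 56 → average of remaining 5 = 398.5/5 = 79.7
Lab reports (92) ≤ Reading responses (93), so Reading responses stays at 93.
Weighted total:
  Peer review 97 × 0.15 = 14.55
  Lab reports 92 × 0.13 = 11.96
  Written exam 89.5 × 0.06 = 5.37
  Homework 83 × 0.07 = 5.81
  Reading responses 93 × 0.26 = 24.18
  Weekly reports 79.7 × 0.24 = 19.128
  Quizzes 94.5 × 0.09 = 8.505
Sum = 89.503
89.503 is ≥ 89 and < 92 → A-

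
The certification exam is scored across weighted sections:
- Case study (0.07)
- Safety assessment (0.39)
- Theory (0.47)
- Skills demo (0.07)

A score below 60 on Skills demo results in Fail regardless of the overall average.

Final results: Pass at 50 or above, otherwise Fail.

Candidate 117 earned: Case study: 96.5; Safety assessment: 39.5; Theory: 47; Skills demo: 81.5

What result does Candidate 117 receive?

Fail

Skills demo score 81.5 ≥ 60: minimum met.
Weighted total:
  Case study 96.5 × 0.07 = 6.755
  Safety assessment 39.5 × 0.39 = 15.405
  Theory 47 × 0.47 = 22.09
  Skills demo 81.5 × 0.07 = 5.705
Sum = 49.955
49.955 < 50 → Fail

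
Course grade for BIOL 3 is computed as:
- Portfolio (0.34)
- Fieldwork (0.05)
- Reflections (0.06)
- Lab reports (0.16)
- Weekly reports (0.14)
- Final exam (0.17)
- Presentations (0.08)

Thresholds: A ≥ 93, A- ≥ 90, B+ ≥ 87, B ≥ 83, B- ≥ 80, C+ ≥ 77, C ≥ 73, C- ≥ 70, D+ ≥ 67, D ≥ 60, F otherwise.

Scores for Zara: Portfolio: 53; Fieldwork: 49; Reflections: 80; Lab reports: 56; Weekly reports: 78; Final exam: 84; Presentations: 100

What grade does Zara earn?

D+

Weighted total:
  Portfolio 53 × 0.34 = 18.02
  Fieldwork 49 × 0.05 = 2.45
  Reflections 80 × 0.06 = 4.8
  Lab reports 56 × 0.16 = 8.96
  Weekly reports 78 × 0.14 = 10.92
  Final exam 84 × 0.17 = 14.28
  Presentations 100 × 0.08 = 8
Sum = 67.43
67.43 is ≥ 67 and < 70 → D+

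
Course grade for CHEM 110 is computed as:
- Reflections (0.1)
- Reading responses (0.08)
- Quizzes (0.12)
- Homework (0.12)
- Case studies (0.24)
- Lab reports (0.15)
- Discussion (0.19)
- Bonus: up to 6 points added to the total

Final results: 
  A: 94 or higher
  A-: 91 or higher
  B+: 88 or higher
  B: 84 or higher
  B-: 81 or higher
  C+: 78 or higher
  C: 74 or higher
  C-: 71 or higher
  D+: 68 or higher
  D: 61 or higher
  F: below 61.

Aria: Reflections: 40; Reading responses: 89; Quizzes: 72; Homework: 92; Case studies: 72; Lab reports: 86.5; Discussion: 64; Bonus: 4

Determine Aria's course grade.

C

Weighted total:
  Reflections 40 × 0.1 = 4
  Reading responses 89 × 0.08 = 7.12
  Quizzes 72 × 0.12 = 8.64
  Homework 92 × 0.12 = 11.04
  Case studies 72 × 0.24 = 17.28
  Lab reports 86.5 × 0.15 = 12.975
  Discussion 64 × 0.19 = 12.16
Sum = 73.215
Bonus: 73.215 + 4 = 77.215
77.215 is ≥ 74 and < 78 → C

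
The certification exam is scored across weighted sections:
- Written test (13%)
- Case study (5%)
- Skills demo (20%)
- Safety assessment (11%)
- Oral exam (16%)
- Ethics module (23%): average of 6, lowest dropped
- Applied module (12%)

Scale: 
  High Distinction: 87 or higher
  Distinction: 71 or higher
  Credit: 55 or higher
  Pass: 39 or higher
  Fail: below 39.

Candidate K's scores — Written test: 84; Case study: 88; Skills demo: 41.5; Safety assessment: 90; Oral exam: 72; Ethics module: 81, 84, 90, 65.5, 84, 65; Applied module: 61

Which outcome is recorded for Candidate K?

Credit

Ethics module: drop 65 → average of remaining 5 = 404.5/5 = 80.9
Weighted total:
  Written test 84 × 0.13 = 10.92
  Case study 88 × 0.05 = 4.4
  Skills demo 41.5 × 0.2 = 8.3
  Safety assessment 90 × 0.11 = 9.9
  Oral exam 72 × 0.16 = 11.52
  Ethics module 80.9 × 0.23 = 18.607
  Applied module 61 × 0.12 = 7.32
Sum = 70.967
70.967 is ≥ 55 and < 71 → Credit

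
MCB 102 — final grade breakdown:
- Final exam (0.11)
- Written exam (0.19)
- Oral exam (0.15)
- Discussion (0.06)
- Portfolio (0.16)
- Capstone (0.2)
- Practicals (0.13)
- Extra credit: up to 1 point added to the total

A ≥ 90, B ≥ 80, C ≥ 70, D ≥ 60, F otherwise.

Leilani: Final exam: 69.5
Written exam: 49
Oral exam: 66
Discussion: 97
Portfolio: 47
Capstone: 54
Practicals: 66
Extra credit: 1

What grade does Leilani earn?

Weighted total:
  Final exam 69.5 × 0.11 = 7.645
  Written exam 49 × 0.19 = 9.31
  Oral exam 66 × 0.15 = 9.9
  Discussion 97 × 0.06 = 5.82
  Portfolio 47 × 0.16 = 7.52
  Capstone 54 × 0.2 = 10.8
  Practicals 66 × 0.13 = 8.58
Sum = 59.575
Extra credit: 59.575 + 1 = 60.575
60.575 is ≥ 60 and < 70 → D

D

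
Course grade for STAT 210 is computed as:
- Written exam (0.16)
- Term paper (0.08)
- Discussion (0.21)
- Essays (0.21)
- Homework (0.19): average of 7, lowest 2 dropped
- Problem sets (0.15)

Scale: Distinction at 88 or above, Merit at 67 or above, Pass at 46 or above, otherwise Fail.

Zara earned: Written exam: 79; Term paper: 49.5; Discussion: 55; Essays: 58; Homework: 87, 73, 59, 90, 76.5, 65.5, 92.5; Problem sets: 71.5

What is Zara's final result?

Homework: drop 59, 65.5 → average of remaining 5 = 419/5 = 83.8
Weighted total:
  Written exam 79 × 0.16 = 12.64
  Term paper 49.5 × 0.08 = 3.96
  Discussion 55 × 0.21 = 11.55
  Essays 58 × 0.21 = 12.18
  Homework 83.8 × 0.19 = 15.922
  Problem sets 71.5 × 0.15 = 10.725
Sum = 66.977
66.977 is ≥ 46 and < 67 → Pass

Pass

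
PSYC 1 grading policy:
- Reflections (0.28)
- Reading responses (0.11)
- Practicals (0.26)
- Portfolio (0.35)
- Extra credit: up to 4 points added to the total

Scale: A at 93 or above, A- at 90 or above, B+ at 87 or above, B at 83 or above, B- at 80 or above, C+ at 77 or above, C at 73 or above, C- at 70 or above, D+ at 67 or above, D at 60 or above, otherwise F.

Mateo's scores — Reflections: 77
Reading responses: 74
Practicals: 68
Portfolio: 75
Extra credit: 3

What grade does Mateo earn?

C

Weighted total:
  Reflections 77 × 0.28 = 21.56
  Reading responses 74 × 0.11 = 8.14
  Practicals 68 × 0.26 = 17.68
  Portfolio 75 × 0.35 = 26.25
Sum = 73.63
Extra credit: 73.63 + 3 = 76.63
76.63 is ≥ 73 and < 77 → C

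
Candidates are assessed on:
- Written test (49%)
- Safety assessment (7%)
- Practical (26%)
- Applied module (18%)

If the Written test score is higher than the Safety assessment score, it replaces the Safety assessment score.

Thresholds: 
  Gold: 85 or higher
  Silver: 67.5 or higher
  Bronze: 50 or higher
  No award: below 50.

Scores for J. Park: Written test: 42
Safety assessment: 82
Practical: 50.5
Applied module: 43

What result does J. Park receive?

No award

Written test (42) ≤ Safety assessment (82), so Safety assessment stays at 82.
Weighted total:
  Written test 42 × 0.49 = 20.58
  Safety assessment 82 × 0.07 = 5.74
  Practical 50.5 × 0.26 = 13.13
  Applied module 43 × 0.18 = 7.74
Sum = 47.19
47.19 < 50 → No award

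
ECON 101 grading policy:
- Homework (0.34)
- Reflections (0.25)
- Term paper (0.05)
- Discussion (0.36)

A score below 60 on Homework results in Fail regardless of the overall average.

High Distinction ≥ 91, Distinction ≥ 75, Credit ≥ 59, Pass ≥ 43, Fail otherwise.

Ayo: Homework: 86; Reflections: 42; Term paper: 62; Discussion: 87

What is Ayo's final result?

Credit

Homework score 86 ≥ 60: minimum met.
Weighted total:
  Homework 86 × 0.34 = 29.24
  Reflections 42 × 0.25 = 10.5
  Term paper 62 × 0.05 = 3.1
  Discussion 87 × 0.36 = 31.32
Sum = 74.16
74.16 is ≥ 59 and < 75 → Credit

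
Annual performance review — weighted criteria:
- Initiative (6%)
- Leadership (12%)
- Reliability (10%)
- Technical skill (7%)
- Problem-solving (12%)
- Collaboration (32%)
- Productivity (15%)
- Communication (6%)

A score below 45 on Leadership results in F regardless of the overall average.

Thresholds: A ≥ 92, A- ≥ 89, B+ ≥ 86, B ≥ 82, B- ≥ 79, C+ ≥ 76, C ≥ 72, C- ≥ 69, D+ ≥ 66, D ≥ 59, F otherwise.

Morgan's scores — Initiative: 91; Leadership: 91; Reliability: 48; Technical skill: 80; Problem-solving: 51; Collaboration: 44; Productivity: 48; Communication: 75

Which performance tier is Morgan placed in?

Leadership score 91 ≥ 45: minimum met.
Weighted total:
  Initiative 91 × 0.06 = 5.46
  Leadership 91 × 0.12 = 10.92
  Reliability 48 × 0.1 = 4.8
  Technical skill 80 × 0.07 = 5.6
  Problem-solving 51 × 0.12 = 6.12
  Collaboration 44 × 0.32 = 14.08
  Productivity 48 × 0.15 = 7.2
  Communication 75 × 0.06 = 4.5
Sum = 58.68
58.68 < 59 → F

F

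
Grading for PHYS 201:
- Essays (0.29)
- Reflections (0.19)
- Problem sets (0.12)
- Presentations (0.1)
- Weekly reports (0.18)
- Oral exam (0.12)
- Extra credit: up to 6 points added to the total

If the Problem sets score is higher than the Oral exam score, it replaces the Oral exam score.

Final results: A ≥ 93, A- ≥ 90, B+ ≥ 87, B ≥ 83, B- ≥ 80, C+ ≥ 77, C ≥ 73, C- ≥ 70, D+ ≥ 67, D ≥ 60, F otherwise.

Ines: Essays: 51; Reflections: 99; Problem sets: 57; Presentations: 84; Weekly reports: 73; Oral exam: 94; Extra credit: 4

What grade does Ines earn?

Problem sets (57) ≤ Oral exam (94), so Oral exam stays at 94.
Weighted total:
  Essays 51 × 0.29 = 14.79
  Reflections 99 × 0.19 = 18.81
  Problem sets 57 × 0.12 = 6.84
  Presentations 84 × 0.1 = 8.4
  Weekly reports 73 × 0.18 = 13.14
  Oral exam 94 × 0.12 = 11.28
Sum = 73.26
Extra credit: 73.26 + 4 = 77.26
77.26 is ≥ 77 and < 80 → C+

C+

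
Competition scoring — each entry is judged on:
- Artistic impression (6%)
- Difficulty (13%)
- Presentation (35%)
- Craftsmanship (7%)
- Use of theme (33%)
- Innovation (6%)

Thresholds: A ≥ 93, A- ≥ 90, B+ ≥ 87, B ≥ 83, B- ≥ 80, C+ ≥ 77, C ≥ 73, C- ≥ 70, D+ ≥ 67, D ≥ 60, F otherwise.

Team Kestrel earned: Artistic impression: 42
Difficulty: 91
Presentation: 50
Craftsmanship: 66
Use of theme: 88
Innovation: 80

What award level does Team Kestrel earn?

Weighted total:
  Artistic impression 42 × 0.06 = 2.52
  Difficulty 91 × 0.13 = 11.83
  Presentation 50 × 0.35 = 17.5
  Craftsmanship 66 × 0.07 = 4.62
  Use of theme 88 × 0.33 = 29.04
  Innovation 80 × 0.06 = 4.8
Sum = 70.31
70.31 is ≥ 70 and < 73 → C-

C-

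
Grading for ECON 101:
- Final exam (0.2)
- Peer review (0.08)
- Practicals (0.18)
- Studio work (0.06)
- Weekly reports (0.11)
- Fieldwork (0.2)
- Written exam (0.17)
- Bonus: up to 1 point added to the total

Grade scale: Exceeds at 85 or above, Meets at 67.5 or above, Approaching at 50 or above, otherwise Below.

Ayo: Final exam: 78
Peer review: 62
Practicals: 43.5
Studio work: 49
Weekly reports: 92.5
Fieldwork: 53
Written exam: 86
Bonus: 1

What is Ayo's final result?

Meets

Weighted total:
  Final exam 78 × 0.2 = 15.6
  Peer review 62 × 0.08 = 4.96
  Practicals 43.5 × 0.18 = 7.83
  Studio work 49 × 0.06 = 2.94
  Weekly reports 92.5 × 0.11 = 10.175
  Fieldwork 53 × 0.2 = 10.6
  Written exam 86 × 0.17 = 14.62
Sum = 66.725
Bonus: 66.725 + 1 = 67.725
67.725 is ≥ 67.5 and < 85 → Meets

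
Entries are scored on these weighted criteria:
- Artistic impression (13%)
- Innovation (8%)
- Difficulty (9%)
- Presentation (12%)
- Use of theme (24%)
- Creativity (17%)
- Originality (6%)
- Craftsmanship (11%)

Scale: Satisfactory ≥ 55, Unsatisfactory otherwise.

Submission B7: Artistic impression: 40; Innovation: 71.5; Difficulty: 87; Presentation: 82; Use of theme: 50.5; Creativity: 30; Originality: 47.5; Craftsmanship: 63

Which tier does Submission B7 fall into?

Weighted total:
  Artistic impression 40 × 0.13 = 5.2
  Innovation 71.5 × 0.08 = 5.72
  Difficulty 87 × 0.09 = 7.83
  Presentation 82 × 0.12 = 9.84
  Use of theme 50.5 × 0.24 = 12.12
  Creativity 30 × 0.17 = 5.1
  Originality 47.5 × 0.06 = 2.85
  Craftsmanship 63 × 0.11 = 6.93
Sum = 55.59
55.59 ≥ 55 → Satisfactory

Satisfactory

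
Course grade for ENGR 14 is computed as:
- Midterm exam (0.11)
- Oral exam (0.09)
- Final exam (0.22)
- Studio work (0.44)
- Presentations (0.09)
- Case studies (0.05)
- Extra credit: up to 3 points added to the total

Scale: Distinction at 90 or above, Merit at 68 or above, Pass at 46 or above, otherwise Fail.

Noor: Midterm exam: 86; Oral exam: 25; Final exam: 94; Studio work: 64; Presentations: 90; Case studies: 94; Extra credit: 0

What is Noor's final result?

Merit

Weighted total:
  Midterm exam 86 × 0.11 = 9.46
  Oral exam 25 × 0.09 = 2.25
  Final exam 94 × 0.22 = 20.68
  Studio work 64 × 0.44 = 28.16
  Presentations 90 × 0.09 = 8.1
  Case studies 94 × 0.05 = 4.7
Sum = 73.35
Extra credit: 73.35 + 0 = 73.35
73.35 is ≥ 68 and < 90 → Merit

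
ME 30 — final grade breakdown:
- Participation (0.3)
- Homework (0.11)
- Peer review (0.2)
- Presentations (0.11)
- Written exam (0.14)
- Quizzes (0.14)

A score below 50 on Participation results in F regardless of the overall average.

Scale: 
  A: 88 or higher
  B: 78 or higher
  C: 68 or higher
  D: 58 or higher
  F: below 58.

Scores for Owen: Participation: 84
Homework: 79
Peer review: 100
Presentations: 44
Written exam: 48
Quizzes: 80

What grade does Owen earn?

Participation score 84 ≥ 50: minimum met.
Weighted total:
  Participation 84 × 0.3 = 25.2
  Homework 79 × 0.11 = 8.69
  Peer review 100 × 0.2 = 20
  Presentations 44 × 0.11 = 4.84
  Written exam 48 × 0.14 = 6.72
  Quizzes 80 × 0.14 = 11.2
Sum = 76.65
76.65 is ≥ 68 and < 78 → C

C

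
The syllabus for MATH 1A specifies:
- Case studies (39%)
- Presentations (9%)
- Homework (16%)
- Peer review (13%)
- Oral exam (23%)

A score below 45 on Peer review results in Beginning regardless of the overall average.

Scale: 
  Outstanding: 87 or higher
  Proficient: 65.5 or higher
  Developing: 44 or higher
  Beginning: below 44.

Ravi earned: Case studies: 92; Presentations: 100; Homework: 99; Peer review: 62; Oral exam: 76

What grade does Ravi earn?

Peer review score 62 ≥ 45: minimum met.
Weighted total:
  Case studies 92 × 0.39 = 35.88
  Presentations 100 × 0.09 = 9
  Homework 99 × 0.16 = 15.84
  Peer review 62 × 0.13 = 8.06
  Oral exam 76 × 0.23 = 17.48
Sum = 86.26
86.26 is ≥ 65.5 and < 87 → Proficient

Proficient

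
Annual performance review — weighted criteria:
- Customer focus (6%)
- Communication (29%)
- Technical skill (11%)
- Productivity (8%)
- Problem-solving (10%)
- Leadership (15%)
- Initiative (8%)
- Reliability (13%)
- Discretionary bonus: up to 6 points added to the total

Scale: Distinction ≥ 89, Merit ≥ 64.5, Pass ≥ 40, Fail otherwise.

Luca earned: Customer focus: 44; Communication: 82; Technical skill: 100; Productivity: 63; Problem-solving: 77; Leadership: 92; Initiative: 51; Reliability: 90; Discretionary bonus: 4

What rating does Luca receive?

Weighted total:
  Customer focus 44 × 0.06 = 2.64
  Communication 82 × 0.29 = 23.78
  Technical skill 100 × 0.11 = 11
  Productivity 63 × 0.08 = 5.04
  Problem-solving 77 × 0.1 = 7.7
  Leadership 92 × 0.15 = 13.8
  Initiative 51 × 0.08 = 4.08
  Reliability 90 × 0.13 = 11.7
Sum = 79.74
Discretionary bonus: 79.74 + 4 = 83.74
83.74 is ≥ 64.5 and < 89 → Merit

Merit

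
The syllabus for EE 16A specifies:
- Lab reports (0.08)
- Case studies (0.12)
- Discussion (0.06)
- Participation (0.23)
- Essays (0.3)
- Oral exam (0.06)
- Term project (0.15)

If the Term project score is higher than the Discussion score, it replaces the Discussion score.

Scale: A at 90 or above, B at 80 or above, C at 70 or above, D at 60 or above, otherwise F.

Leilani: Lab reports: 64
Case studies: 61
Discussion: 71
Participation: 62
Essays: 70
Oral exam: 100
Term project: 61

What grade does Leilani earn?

D

Term project (61) ≤ Discussion (71), so Discussion stays at 71.
Weighted total:
  Lab reports 64 × 0.08 = 5.12
  Case studies 61 × 0.12 = 7.32
  Discussion 71 × 0.06 = 4.26
  Participation 62 × 0.23 = 14.26
  Essays 70 × 0.3 = 21
  Oral exam 100 × 0.06 = 6
  Term project 61 × 0.15 = 9.15
Sum = 67.11
67.11 is ≥ 60 and < 70 → D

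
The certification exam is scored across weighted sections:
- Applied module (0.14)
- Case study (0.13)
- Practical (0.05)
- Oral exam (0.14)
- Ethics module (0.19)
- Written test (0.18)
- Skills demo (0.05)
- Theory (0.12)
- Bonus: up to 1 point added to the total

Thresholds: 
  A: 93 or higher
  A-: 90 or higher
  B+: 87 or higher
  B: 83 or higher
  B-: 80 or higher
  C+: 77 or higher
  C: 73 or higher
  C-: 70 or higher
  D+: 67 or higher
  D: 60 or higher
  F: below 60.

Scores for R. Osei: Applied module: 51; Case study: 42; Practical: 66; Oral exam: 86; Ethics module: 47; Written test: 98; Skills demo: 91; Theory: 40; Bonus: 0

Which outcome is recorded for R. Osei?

Weighted total:
  Applied module 51 × 0.14 = 7.14
  Case study 42 × 0.13 = 5.46
  Practical 66 × 0.05 = 3.3
  Oral exam 86 × 0.14 = 12.04
  Ethics module 47 × 0.19 = 8.93
  Written test 98 × 0.18 = 17.64
  Skills demo 91 × 0.05 = 4.55
  Theory 40 × 0.12 = 4.8
Sum = 63.86
Bonus: 63.86 + 0 = 63.86
63.86 is ≥ 60 and < 67 → D

D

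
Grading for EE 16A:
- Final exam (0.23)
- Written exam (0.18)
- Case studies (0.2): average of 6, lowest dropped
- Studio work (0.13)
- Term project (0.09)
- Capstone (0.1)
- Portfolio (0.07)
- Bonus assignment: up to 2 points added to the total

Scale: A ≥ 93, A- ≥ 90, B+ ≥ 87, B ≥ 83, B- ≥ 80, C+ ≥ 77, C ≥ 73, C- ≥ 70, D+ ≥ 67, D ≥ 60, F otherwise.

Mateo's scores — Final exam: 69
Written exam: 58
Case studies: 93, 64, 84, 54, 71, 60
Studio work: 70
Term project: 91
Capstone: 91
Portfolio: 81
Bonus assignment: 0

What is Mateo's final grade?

Case studies: drop 54 → average of remaining 5 = 372/5 = 74.4
Weighted total:
  Final exam 69 × 0.23 = 15.87
  Written exam 58 × 0.18 = 10.44
  Case studies 74.4 × 0.2 = 14.88
  Studio work 70 × 0.13 = 9.1
  Term project 91 × 0.09 = 8.19
  Capstone 91 × 0.1 = 9.1
  Portfolio 81 × 0.07 = 5.67
Sum = 73.25
Bonus assignment: 73.25 + 0 = 73.25
73.25 is ≥ 73 and < 77 → C

C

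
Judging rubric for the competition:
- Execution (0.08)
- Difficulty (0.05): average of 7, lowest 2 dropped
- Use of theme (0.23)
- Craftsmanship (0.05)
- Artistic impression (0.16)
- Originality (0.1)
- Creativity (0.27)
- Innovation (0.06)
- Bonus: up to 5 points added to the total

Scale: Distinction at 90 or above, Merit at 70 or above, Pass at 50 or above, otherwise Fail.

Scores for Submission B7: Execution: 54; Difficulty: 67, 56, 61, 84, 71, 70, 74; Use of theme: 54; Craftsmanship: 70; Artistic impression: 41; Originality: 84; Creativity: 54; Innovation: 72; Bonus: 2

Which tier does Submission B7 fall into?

Pass

Difficulty: drop 56, 61 → average of remaining 5 = 366/5 = 73.2
Weighted total:
  Execution 54 × 0.08 = 4.32
  Difficulty 73.2 × 0.05 = 3.66
  Use of theme 54 × 0.23 = 12.42
  Craftsmanship 70 × 0.05 = 3.5
  Artistic impression 41 × 0.16 = 6.56
  Originality 84 × 0.1 = 8.4
  Creativity 54 × 0.27 = 14.58
  Innovation 72 × 0.06 = 4.32
Sum = 57.76
Bonus: 57.76 + 2 = 59.76
59.76 is ≥ 50 and < 70 → Pass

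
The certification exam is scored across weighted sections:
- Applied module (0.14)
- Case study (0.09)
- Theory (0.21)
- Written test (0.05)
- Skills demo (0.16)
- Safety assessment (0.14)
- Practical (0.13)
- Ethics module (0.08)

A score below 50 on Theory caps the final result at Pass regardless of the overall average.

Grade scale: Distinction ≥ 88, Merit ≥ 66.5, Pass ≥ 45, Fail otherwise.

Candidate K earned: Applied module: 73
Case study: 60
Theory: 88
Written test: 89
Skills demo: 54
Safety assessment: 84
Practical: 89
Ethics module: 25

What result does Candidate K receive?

Theory score 88 ≥ 50: minimum met.
Weighted total:
  Applied module 73 × 0.14 = 10.22
  Case study 60 × 0.09 = 5.4
  Theory 88 × 0.21 = 18.48
  Written test 89 × 0.05 = 4.45
  Skills demo 54 × 0.16 = 8.64
  Safety assessment 84 × 0.14 = 11.76
  Practical 89 × 0.13 = 11.57
  Ethics module 25 × 0.08 = 2
Sum = 72.52
72.52 is ≥ 66.5 and < 88 → Merit

Merit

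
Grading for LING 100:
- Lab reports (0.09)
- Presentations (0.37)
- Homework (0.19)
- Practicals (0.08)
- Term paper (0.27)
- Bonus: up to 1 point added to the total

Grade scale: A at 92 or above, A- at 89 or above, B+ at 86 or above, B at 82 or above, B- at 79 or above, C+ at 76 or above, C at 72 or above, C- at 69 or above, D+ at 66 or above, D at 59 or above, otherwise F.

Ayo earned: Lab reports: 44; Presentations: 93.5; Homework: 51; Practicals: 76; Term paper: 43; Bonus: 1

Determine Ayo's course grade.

D+

Weighted total:
  Lab reports 44 × 0.09 = 3.96
  Presentations 93.5 × 0.37 = 34.595
  Homework 51 × 0.19 = 9.69
  Practicals 76 × 0.08 = 6.08
  Term paper 43 × 0.27 = 11.61
Sum = 65.935
Bonus: 65.935 + 1 = 66.935
66.935 is ≥ 66 and < 69 → D+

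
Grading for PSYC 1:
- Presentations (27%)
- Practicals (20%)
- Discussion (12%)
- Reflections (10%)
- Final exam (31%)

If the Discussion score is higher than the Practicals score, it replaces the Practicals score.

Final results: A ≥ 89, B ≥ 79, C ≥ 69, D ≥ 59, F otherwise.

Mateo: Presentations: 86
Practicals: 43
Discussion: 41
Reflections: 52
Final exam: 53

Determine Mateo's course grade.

Discussion (41) ≤ Practicals (43), so Practicals stays at 43.
Weighted total:
  Presentations 86 × 0.27 = 23.22
  Practicals 43 × 0.2 = 8.6
  Discussion 41 × 0.12 = 4.92
  Reflections 52 × 0.1 = 5.2
  Final exam 53 × 0.31 = 16.43
Sum = 58.37
58.37 < 59 → F

F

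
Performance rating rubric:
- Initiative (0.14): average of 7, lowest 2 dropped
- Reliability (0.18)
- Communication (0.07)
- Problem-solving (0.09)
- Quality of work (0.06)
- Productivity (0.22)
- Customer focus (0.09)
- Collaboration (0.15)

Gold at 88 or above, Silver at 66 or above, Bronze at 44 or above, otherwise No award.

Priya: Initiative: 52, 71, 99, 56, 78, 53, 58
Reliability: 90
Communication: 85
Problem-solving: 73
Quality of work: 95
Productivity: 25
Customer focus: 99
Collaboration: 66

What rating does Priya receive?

Initiative: drop 52, 53 → average of remaining 5 = 362/5 = 72.4
Weighted total:
  Initiative 72.4 × 0.14 = 10.136
  Reliability 90 × 0.18 = 16.2
  Communication 85 × 0.07 = 5.95
  Problem-solving 73 × 0.09 = 6.57
  Quality of work 95 × 0.06 = 5.7
  Productivity 25 × 0.22 = 5.5
  Customer focus 99 × 0.09 = 8.91
  Collaboration 66 × 0.15 = 9.9
Sum = 68.866
68.866 is ≥ 66 and < 88 → Silver

Silver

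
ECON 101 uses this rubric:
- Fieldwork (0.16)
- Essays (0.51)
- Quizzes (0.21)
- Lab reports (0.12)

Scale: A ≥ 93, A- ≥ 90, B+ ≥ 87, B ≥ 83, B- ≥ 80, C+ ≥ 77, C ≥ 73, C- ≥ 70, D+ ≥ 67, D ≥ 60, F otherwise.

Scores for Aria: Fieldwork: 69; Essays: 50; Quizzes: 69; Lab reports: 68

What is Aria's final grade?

F

Weighted total:
  Fieldwork 69 × 0.16 = 11.04
  Essays 50 × 0.51 = 25.5
  Quizzes 69 × 0.21 = 14.49
  Lab reports 68 × 0.12 = 8.16
Sum = 59.19
59.19 < 60 → F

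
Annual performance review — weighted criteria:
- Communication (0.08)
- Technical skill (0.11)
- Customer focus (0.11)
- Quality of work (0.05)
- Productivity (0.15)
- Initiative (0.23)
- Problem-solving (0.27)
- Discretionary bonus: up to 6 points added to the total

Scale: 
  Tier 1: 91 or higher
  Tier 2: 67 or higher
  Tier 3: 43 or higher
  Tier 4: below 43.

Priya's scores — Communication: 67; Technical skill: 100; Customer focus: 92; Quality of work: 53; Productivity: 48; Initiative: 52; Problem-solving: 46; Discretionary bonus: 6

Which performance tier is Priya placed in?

Tier 3

Weighted total:
  Communication 67 × 0.08 = 5.36
  Technical skill 100 × 0.11 = 11
  Customer focus 92 × 0.11 = 10.12
  Quality of work 53 × 0.05 = 2.65
  Productivity 48 × 0.15 = 7.2
  Initiative 52 × 0.23 = 11.96
  Problem-solving 46 × 0.27 = 12.42
Sum = 60.71
Discretionary bonus: 60.71 + 6 = 66.71
66.71 is ≥ 43 and < 67 → Tier 3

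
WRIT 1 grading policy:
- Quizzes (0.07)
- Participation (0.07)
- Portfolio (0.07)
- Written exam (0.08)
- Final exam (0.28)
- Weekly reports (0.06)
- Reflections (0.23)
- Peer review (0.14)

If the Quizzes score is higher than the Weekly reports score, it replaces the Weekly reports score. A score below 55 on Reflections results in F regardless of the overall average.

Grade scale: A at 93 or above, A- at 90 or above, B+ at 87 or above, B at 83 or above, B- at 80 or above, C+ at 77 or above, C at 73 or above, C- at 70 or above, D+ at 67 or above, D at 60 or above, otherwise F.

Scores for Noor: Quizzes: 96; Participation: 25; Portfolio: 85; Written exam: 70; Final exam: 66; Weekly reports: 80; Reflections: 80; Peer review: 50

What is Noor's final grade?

D+

Quizzes (96) > Weekly reports (80), so Weekly reports counts as 96.
Reflections score 80 ≥ 55: minimum met.
Weighted total:
  Quizzes 96 × 0.07 = 6.72
  Participation 25 × 0.07 = 1.75
  Portfolio 85 × 0.07 = 5.95
  Written exam 70 × 0.08 = 5.6
  Final exam 66 × 0.28 = 18.48
  Weekly reports 96 × 0.06 = 5.76
  Reflections 80 × 0.23 = 18.4
  Peer review 50 × 0.14 = 7
Sum = 69.66
69.66 is ≥ 67 and < 70 → D+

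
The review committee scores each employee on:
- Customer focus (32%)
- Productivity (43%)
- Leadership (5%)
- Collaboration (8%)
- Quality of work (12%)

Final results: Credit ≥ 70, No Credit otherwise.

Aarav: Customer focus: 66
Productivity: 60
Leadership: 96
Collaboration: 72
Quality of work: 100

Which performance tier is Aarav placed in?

No Credit

Weighted total:
  Customer focus 66 × 0.32 = 21.12
  Productivity 60 × 0.43 = 25.8
  Leadership 96 × 0.05 = 4.8
  Collaboration 72 × 0.08 = 5.76
  Quality of work 100 × 0.12 = 12
Sum = 69.48
69.48 < 70 → No Credit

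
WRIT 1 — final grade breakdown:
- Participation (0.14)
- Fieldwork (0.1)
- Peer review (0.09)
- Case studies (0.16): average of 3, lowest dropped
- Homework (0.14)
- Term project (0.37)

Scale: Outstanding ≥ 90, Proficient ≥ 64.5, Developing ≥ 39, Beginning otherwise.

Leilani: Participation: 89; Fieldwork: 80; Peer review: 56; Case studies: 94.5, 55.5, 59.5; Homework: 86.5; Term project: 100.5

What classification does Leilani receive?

Case studies: drop 55.5 → average of remaining 2 = 154/2 = 77
Weighted total:
  Participation 89 × 0.14 = 12.46
  Fieldwork 80 × 0.1 = 8
  Peer review 56 × 0.09 = 5.04
  Case studies 77 × 0.16 = 12.32
  Homework 86.5 × 0.14 = 12.11
  Term project 100.5 × 0.37 = 37.185
Sum = 87.115
87.115 is ≥ 64.5 and < 90 → Proficient

Proficient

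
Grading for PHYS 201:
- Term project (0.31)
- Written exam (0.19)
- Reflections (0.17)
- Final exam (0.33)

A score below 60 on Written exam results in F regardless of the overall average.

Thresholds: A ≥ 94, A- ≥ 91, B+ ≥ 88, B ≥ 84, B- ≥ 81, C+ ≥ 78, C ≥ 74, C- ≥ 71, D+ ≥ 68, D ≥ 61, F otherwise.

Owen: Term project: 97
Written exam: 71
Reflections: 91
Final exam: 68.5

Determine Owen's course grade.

Written exam score 71 ≥ 60: minimum met.
Weighted total:
  Term project 97 × 0.31 = 30.07
  Written exam 71 × 0.19 = 13.49
  Reflections 91 × 0.17 = 15.47
  Final exam 68.5 × 0.33 = 22.605
Sum = 81.635
81.635 is ≥ 81 and < 84 → B-

B-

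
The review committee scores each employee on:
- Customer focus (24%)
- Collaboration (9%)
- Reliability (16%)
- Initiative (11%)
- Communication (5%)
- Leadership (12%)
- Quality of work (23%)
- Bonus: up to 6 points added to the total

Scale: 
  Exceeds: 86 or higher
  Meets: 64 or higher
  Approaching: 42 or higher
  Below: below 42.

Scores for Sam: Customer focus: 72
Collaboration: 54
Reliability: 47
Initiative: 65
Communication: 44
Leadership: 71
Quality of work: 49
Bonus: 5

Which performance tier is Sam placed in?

Approaching

Weighted total:
  Customer focus 72 × 0.24 = 17.28
  Collaboration 54 × 0.09 = 4.86
  Reliability 47 × 0.16 = 7.52
  Initiative 65 × 0.11 = 7.15
  Communication 44 × 0.05 = 2.2
  Leadership 71 × 0.12 = 8.52
  Quality of work 49 × 0.23 = 11.27
Sum = 58.8
Bonus: 58.8 + 5 = 63.8
63.8 is ≥ 42 and < 64 → Approaching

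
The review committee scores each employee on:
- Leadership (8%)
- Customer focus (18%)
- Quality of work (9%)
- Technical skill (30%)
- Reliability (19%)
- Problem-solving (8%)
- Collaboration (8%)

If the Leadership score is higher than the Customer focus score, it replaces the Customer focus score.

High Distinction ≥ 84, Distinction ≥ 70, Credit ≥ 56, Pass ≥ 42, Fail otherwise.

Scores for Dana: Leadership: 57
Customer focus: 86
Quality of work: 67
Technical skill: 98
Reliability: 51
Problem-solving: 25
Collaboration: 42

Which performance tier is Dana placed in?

Leadership (57) ≤ Customer focus (86), so Customer focus stays at 86.
Weighted total:
  Leadership 57 × 0.08 = 4.56
  Customer focus 86 × 0.18 = 15.48
  Quality of work 67 × 0.09 = 6.03
  Technical skill 98 × 0.3 = 29.4
  Reliability 51 × 0.19 = 9.69
  Problem-solving 25 × 0.08 = 2
  Collaboration 42 × 0.08 = 3.36
Sum = 70.52
70.52 is ≥ 70 and < 84 → Distinction

Distinction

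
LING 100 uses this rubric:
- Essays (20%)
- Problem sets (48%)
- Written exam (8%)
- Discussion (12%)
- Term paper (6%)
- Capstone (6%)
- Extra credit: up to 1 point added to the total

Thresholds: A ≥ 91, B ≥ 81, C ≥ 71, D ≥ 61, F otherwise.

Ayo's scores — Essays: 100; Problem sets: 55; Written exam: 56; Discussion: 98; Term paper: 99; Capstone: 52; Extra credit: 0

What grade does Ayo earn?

C

Weighted total:
  Essays 100 × 0.2 = 20
  Problem sets 55 × 0.48 = 26.4
  Written exam 56 × 0.08 = 4.48
  Discussion 98 × 0.12 = 11.76
  Term paper 99 × 0.06 = 5.94
  Capstone 52 × 0.06 = 3.12
Sum = 71.7
Extra credit: 71.7 + 0 = 71.7
71.7 is ≥ 71 and < 81 → C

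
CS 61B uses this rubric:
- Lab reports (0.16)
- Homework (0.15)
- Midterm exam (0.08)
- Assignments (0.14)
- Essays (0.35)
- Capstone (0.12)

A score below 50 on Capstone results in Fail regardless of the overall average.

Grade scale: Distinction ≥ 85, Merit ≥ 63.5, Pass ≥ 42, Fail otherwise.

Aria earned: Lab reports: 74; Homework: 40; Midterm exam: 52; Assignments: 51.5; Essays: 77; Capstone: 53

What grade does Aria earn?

Capstone score 53 ≥ 50: minimum met.
Weighted total:
  Lab reports 74 × 0.16 = 11.84
  Homework 40 × 0.15 = 6
  Midterm exam 52 × 0.08 = 4.16
  Assignments 51.5 × 0.14 = 7.21
  Essays 77 × 0.35 = 26.95
  Capstone 53 × 0.12 = 6.36
Sum = 62.52
62.52 is ≥ 42 and < 63.5 → Pass

Pass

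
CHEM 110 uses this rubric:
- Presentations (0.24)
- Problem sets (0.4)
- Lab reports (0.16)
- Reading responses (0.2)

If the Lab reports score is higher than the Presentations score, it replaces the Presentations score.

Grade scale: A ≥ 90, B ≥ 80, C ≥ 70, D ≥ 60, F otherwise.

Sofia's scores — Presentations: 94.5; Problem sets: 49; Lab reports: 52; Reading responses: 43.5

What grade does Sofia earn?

F

Lab reports (52) ≤ Presentations (94.5), so Presentations stays at 94.5.
Weighted total:
  Presentations 94.5 × 0.24 = 22.68
  Problem sets 49 × 0.4 = 19.6
  Lab reports 52 × 0.16 = 8.32
  Reading responses 43.5 × 0.2 = 8.7
Sum = 59.3
59.3 < 60 → F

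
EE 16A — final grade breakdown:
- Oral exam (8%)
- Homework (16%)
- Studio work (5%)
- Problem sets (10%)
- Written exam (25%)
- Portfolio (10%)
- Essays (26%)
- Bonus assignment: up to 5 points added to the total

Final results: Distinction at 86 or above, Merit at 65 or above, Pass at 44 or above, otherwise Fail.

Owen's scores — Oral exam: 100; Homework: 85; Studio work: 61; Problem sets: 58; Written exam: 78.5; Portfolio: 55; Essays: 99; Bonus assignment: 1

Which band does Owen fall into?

Merit

Weighted total:
  Oral exam 100 × 0.08 = 8
  Homework 85 × 0.16 = 13.6
  Studio work 61 × 0.05 = 3.05
  Problem sets 58 × 0.1 = 5.8
  Written exam 78.5 × 0.25 = 19.625
  Portfolio 55 × 0.1 = 5.5
  Essays 99 × 0.26 = 25.74
Sum = 81.315
Bonus assignment: 81.315 + 1 = 82.315
82.315 is ≥ 65 and < 86 → Merit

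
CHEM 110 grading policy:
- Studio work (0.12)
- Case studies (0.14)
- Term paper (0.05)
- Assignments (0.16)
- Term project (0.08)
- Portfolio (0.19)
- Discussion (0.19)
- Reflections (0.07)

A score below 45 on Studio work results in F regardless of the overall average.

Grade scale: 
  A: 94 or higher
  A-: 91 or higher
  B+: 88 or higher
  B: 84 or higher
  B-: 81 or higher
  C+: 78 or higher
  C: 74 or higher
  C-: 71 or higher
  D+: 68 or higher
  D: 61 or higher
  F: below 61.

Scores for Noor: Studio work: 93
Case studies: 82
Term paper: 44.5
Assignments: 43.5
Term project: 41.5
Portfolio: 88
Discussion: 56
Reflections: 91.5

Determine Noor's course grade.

D+

Studio work score 93 ≥ 45: minimum met.
Weighted total:
  Studio work 93 × 0.12 = 11.16
  Case studies 82 × 0.14 = 11.48
  Term paper 44.5 × 0.05 = 2.225
  Assignments 43.5 × 0.16 = 6.96
  Term project 41.5 × 0.08 = 3.32
  Portfolio 88 × 0.19 = 16.72
  Discussion 56 × 0.19 = 10.64
  Reflections 91.5 × 0.07 = 6.405
Sum = 68.91
68.91 is ≥ 68 and < 71 → D+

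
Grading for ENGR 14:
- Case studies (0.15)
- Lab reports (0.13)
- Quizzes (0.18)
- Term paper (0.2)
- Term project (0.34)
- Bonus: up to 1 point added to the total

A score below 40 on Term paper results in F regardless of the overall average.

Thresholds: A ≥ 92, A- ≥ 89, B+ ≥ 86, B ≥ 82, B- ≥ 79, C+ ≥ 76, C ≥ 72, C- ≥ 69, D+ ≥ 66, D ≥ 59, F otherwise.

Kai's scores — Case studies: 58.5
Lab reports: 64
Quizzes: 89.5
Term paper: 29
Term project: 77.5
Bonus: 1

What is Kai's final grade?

Term paper score 29 < 40: minimum not met.
Weighted total:
  Case studies 58.5 × 0.15 = 8.775
  Lab reports 64 × 0.13 = 8.32
  Quizzes 89.5 × 0.18 = 16.11
  Term paper 29 × 0.2 = 5.8
  Term project 77.5 × 0.34 = 26.35
Sum = 65.355
Bonus: 65.355 + 1 = 66.355
Because the Term paper minimum was not met, the result is F.

F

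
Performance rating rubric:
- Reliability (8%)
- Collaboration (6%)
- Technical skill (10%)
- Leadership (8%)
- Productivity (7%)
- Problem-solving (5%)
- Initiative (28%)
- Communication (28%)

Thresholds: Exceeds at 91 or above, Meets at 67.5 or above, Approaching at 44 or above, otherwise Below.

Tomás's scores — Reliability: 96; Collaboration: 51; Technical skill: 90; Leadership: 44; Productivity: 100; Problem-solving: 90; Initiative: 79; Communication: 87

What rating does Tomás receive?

Meets

Weighted total:
  Reliability 96 × 0.08 = 7.68
  Collaboration 51 × 0.06 = 3.06
  Technical skill 90 × 0.1 = 9
  Leadership 44 × 0.08 = 3.52
  Productivity 100 × 0.07 = 7
  Problem-solving 90 × 0.05 = 4.5
  Initiative 79 × 0.28 = 22.12
  Communication 87 × 0.28 = 24.36
Sum = 81.24
81.24 is ≥ 67.5 and < 91 → Meets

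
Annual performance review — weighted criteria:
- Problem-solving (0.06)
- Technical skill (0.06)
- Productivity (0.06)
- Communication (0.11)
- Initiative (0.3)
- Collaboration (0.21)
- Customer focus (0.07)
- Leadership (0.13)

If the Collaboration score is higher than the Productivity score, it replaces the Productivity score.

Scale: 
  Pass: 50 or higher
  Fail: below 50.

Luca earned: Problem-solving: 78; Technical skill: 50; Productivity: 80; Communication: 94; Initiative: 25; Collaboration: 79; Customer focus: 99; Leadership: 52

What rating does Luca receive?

Collaboration (79) ≤ Productivity (80), so Productivity stays at 80.
Weighted total:
  Problem-solving 78 × 0.06 = 4.68
  Technical skill 50 × 0.06 = 3
  Productivity 80 × 0.06 = 4.8
  Communication 94 × 0.11 = 10.34
  Initiative 25 × 0.3 = 7.5
  Collaboration 79 × 0.21 = 16.59
  Customer focus 99 × 0.07 = 6.93
  Leadership 52 × 0.13 = 6.76
Sum = 60.6
60.6 ≥ 50 → Pass

Pass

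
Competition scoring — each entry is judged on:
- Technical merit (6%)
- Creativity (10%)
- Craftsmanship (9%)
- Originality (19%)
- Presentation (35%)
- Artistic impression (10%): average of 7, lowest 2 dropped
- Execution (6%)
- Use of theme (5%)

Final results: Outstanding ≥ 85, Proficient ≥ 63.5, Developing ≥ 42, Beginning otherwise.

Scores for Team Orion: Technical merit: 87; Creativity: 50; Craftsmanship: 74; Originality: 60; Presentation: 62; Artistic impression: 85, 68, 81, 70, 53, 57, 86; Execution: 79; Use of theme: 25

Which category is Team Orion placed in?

Artistic impression: drop 53, 57 → average of remaining 5 = 390/5 = 78
Weighted total:
  Technical merit 87 × 0.06 = 5.22
  Creativity 50 × 0.1 = 5
  Craftsmanship 74 × 0.09 = 6.66
  Originality 60 × 0.19 = 11.4
  Presentation 62 × 0.35 = 21.7
  Artistic impression 78 × 0.1 = 7.8
  Execution 79 × 0.06 = 4.74
  Use of theme 25 × 0.05 = 1.25
Sum = 63.77
63.77 is ≥ 63.5 and < 85 → Proficient

Proficient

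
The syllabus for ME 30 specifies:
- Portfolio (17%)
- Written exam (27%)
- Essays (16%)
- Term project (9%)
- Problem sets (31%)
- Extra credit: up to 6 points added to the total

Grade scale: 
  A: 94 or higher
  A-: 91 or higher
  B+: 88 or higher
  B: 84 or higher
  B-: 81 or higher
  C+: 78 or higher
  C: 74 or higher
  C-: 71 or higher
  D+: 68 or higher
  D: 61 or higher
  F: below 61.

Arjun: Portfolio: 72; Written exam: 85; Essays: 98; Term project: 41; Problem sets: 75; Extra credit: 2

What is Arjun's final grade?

C+

Weighted total:
  Portfolio 72 × 0.17 = 12.24
  Written exam 85 × 0.27 = 22.95
  Essays 98 × 0.16 = 15.68
  Term project 41 × 0.09 = 3.69
  Problem sets 75 × 0.31 = 23.25
Sum = 77.81
Extra credit: 77.81 + 2 = 79.81
79.81 is ≥ 78 and < 81 → C+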